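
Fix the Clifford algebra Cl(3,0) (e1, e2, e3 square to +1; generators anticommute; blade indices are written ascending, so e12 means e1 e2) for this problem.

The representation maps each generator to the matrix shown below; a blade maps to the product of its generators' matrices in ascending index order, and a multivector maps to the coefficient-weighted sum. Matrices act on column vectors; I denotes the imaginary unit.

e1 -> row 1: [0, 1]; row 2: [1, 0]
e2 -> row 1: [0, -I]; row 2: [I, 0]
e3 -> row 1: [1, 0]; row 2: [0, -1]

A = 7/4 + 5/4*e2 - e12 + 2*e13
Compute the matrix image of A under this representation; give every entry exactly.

Bivector images (products of the table entries): rho(e12) = rho(e1)rho(e2) = row 1: [I, 0]; row 2: [0, -I]; rho(e13) = rho(e1)rho(e3) = row 1: [0, -1]; row 2: [1, 0].
M = (7/4)*1 + (5/4)*rho(e2) + (-1)*rho(e12) + (2)*rho(e13), summed entrywise (1 is the identity matrix):
Answer: row 1: [7/4 - I, -2 - 5*I/4]; row 2: [2 + 5*I/4, 7/4 + I]


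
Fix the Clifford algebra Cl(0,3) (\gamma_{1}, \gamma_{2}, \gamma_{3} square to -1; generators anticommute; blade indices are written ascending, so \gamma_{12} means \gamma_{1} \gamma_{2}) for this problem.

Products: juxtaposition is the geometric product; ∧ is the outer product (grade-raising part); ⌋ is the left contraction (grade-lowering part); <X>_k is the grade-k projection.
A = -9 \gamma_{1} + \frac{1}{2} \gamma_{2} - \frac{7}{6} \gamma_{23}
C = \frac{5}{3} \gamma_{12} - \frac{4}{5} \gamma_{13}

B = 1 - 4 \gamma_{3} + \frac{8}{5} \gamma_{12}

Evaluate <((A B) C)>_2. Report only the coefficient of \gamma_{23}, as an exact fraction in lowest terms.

step 1: -\frac{41}{5} \gamma_{1} + \frac{307}{30} \gamma_{2} + \frac{512}{15} \gamma_{13} - \frac{19}{6} \gamma_{23}
step 2: \frac{2048}{75} + \frac{307}{18} \gamma_{1} + \frac{41}{3} \gamma_{2} - \frac{164}{25} \gamma_{3} - \frac{38}{15} \gamma_{12} - \frac{95}{18} \gamma_{13} - \frac{512}{9} \gamma_{23} + \frac{614}{75} \gamma_{123}
step 3: -\frac{38}{15} \gamma_{12} - \frac{95}{18} \gamma_{13} - \frac{512}{9} \gamma_{23}
Answer: -\frac{512}{9}


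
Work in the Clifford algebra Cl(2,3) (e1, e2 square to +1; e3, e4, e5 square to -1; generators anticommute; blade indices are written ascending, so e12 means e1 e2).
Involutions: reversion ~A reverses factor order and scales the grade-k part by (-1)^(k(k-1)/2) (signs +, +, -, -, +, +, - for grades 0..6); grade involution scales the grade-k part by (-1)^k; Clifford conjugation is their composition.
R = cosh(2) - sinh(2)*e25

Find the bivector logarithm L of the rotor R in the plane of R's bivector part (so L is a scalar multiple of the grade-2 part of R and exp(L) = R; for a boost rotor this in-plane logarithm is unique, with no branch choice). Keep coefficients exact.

The scalar part of R is cosh(2), which determines |rapidity| via cosh; the sign lives in the bivector part, and pairing them (bivector part over sinh of the rapidity = the plane) gives the unique in-plane L = rapidity * plane.
Concretely: cosh(rapidity) = cosh(2) gives rapidity = ±2, and since rapidity/sinh(rapidity) is even the sign is immaterial: L = (rapidity/sinh(rapidity)) * <R>_2 = (2/sinh(2)) * <R>_2.
Answer: -2*e25


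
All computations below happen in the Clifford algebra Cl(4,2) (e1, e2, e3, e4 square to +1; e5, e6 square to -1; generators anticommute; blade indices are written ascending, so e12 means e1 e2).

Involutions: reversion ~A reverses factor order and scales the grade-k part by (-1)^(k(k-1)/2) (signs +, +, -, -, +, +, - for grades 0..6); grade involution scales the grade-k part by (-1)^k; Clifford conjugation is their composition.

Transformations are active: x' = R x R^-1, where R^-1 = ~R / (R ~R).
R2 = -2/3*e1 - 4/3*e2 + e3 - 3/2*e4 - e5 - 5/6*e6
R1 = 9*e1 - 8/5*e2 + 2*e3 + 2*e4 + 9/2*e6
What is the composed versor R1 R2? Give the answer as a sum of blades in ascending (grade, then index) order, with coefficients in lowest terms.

Distribute over the terms of R1 (each basis-blade product reordered to ascending indices, repeated generators contracted through their squares):
(9*e1) R2 = -6 - 12*e12 + 9*e13 - 27/2*e14 - 9*e15 - 15/2*e16
(-8/5*e2) R2 = 32/15 - 16/15*e12 - 8/5*e23 + 12/5*e24 + 8/5*e25 + 4/3*e26
(2*e3) R2 = 2 + 4/3*e13 + 8/3*e23 - 3*e34 - 2*e35 - 5/3*e36
(2*e4) R2 = -3 + 4/3*e14 + 8/3*e24 - 2*e34 - 2*e45 - 5/3*e46
(9/2*e6) R2 = 15/4 + 3*e16 + 6*e26 - 9/2*e36 + 27/4*e46 + 9/2*e56
Summing the partial products and collecting blades:
Answer: -67/60 - 196/15*e12 + 31/3*e13 - 73/6*e14 - 9*e15 - 9/2*e16 + 16/15*e23 + 76/15*e24 + 8/5*e25 + 22/3*e26 - 5*e34 - 2*e35 - 37/6*e36 - 2*e45 + 61/12*e46 + 9/2*e56


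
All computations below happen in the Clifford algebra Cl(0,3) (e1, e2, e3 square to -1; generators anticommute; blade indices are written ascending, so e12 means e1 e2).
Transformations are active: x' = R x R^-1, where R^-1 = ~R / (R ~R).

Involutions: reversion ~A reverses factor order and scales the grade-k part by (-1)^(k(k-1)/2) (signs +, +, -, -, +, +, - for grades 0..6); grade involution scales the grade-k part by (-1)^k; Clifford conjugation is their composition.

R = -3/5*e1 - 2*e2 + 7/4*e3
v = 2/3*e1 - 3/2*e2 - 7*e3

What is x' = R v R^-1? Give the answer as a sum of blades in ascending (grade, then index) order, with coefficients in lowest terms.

~R = -3/5*e1 - 2*e2 + 7/4*e3, and R ~R = -2969/400, so R^-1 = ~R / (-2969/400).
R v = 193/20 + 67/30*e12 + 91/30*e13 + 133/8*e23
Answer: 7958/8907*e1 + 39787/5938*e2 + 7273/2969*e3


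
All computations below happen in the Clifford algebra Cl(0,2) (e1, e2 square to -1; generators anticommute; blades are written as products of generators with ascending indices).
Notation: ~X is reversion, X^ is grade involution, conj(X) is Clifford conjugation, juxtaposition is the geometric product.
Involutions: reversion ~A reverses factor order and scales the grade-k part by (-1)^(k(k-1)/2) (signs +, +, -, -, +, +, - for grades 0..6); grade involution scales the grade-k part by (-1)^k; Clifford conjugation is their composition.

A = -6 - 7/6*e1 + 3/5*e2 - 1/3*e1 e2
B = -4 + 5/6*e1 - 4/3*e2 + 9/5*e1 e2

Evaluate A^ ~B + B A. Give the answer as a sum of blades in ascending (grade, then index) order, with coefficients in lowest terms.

first term: 3893/180 - 2032/225*e1 + 110/9*e2 + 997/90*e1 e2
second term: 4747/180 - 218/225*e1 + 34/9*e2 - 947/90*e1 e2
Answer: 48 - 10*e1 + 16*e2 + 5/9*e1 e2


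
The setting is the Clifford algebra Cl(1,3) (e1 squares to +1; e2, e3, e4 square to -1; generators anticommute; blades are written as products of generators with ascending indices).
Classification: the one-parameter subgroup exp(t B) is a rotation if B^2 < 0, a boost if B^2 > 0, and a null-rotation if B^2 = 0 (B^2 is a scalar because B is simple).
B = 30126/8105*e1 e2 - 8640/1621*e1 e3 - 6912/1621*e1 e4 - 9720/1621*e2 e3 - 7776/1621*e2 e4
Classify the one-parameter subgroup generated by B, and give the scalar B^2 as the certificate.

B^2 term by term: the squares give (30126/8105)^2*(e1 e2)^2 + (-8640/1621)^2*(e1 e3)^2 + (-6912/1621)^2*(e1 e4)^2 + (-9720/1621)^2*(e2 e3)^2 + (-7776/1621)^2*(e2 e4)^2 = 907575876/65691025*(+1) + 74649600/2627641*(+1) + 47775744/2627641*(+1) + 94478400/2627641*(-1) + 60466176/2627641*(-1) = 36/25 (each basis 2-blade squares to minus the product of its generators' squares); cross terms between blades sharing an index anticommute and cancel; the commuting (index-disjoint) pairs give grade-4 terms 2*c*c'*(blade product), which cancel blade by blade — e1 e2 e3 e4: -134369280/2627641 + 134369280/2627641 = 0 — confirming B is simple. So B^2 = 36/25.
Answer: boost, certificate B^2 = 36/25. The class reads off the invariant scalar 36/25 directly.


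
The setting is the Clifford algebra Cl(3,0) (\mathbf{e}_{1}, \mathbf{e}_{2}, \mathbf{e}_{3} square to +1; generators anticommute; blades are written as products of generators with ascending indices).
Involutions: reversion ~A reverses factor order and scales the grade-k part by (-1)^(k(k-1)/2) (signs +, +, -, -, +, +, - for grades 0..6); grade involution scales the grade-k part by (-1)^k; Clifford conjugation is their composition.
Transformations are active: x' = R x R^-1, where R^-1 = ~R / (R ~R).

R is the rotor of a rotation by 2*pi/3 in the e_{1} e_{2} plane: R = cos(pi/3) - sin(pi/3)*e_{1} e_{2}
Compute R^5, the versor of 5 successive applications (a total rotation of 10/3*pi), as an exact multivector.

The rotor phase is half the rotation angle and phases add under composition, so 5 steps in the e_{1} e_{2} plane accumulate phase 5*(pi/3) = \frac{5 \pi}{3}: R^5 = cos(\frac{5 \pi}{3}) - sin(\frac{5 \pi}{3})*e_{1} e_{2}.
cos(\frac{5 \pi}{3}) = \frac{1}{2} and sin(\frac{5 \pi}{3}) = - \frac{\sqrt{3}}{2}, so R^5 = \frac{1}{2} + \frac{\sqrt{3}}{2} e_{1} e_{2}. The net rotation is 4/3*pi (after discarding 1 full turn, each of which contributes a factor -1 to the rotor); the rotor keeps the half-angle phase exactly.
Answer: \frac{1}{2} + \frac{\sqrt{3}}{2} e_{1} e_{2}


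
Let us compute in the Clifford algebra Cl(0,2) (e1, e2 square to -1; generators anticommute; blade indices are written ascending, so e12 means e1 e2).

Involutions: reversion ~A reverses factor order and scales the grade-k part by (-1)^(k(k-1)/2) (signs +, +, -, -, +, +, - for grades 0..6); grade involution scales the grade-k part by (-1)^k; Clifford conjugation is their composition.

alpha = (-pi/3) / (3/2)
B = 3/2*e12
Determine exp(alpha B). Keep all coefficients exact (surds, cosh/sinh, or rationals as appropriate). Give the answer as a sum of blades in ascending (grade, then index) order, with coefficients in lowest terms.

B^2 = (3/2)^2*(e12)^2 = 9/4*(-1) = -9/4 (a basis 2-blade squares to minus the product of its generators' squares).
B^2 = -9/4 — since the square is negative, the closed form is circular: l = 3/2, alpha*l = -pi/3, so exp(alpha B) = cos(-pi/3) + (sin(-pi/3)/(3/2))*B = 1/2 + (-sqrt(3)/3)*B.
Answer: 1/2 - sqrt(3)/2*e12


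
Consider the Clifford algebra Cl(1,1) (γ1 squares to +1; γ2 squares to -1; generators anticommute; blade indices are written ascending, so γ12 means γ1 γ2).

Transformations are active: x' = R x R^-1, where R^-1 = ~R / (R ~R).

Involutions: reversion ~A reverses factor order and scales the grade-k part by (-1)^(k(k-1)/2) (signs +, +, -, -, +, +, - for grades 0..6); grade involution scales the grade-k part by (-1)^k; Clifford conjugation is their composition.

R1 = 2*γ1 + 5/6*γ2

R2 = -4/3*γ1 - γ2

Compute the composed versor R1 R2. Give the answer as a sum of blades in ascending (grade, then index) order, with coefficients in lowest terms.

Distribute over the terms of R1 (each basis-blade product reordered to ascending indices, repeated generators contracted through their squares):
(2*γ1) R2 = -8/3 - 2*γ12
(5/6*γ2) R2 = 5/6 + 10/9*γ12
Summing the partial products and collecting blades:
Answer: -11/6 - 8/9*γ12


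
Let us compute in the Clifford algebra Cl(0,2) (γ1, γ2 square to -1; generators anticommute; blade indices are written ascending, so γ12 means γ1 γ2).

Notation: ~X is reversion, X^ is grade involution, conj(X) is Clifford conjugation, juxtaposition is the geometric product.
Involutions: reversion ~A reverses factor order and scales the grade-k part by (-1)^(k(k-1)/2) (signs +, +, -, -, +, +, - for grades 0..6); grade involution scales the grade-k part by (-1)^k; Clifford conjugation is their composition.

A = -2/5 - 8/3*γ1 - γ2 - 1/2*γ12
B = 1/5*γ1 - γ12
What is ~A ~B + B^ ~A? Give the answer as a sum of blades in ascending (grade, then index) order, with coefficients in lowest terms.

first term: 1/30 - 27/25*γ1 + 83/30*γ2 - 1/5*γ12
second term: -1/30 - 23/25*γ1 + 83/30*γ2 + 3/5*γ12
Answer: -2*γ1 + 83/15*γ2 + 2/5*γ12


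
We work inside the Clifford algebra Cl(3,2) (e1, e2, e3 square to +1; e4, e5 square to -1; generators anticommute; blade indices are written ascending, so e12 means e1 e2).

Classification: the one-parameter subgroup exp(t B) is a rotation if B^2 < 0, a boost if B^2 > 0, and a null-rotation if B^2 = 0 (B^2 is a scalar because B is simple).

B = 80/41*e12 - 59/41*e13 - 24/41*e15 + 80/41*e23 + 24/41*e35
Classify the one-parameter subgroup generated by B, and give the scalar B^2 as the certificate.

B^2 term by term: the squares give (80/41)^2*(e12)^2 + (-59/41)^2*(e13)^2 + (-24/41)^2*(e15)^2 + (80/41)^2*(e23)^2 + (24/41)^2*(e35)^2 = 6400/1681*(-1) + 3481/1681*(-1) + 576/1681*(+1) + 6400/1681*(-1) + 576/1681*(+1) = -9 (each basis 2-blade squares to minus the product of its generators' squares); cross terms between blades sharing an index anticommute and cancel; the commuting (index-disjoint) pairs give grade-4 terms 2*c*c'*(blade product), which cancel blade by blade — e1235: 3840/1681 - 3840/1681 = 0 — confirming B is simple. So B^2 = -9.
Answer: rotation, certificate B^2 = -9. Certificate logic: -9 is a conjugation-invariant scalar, so its sign fixes rotation versus boost versus null-rotation outright.


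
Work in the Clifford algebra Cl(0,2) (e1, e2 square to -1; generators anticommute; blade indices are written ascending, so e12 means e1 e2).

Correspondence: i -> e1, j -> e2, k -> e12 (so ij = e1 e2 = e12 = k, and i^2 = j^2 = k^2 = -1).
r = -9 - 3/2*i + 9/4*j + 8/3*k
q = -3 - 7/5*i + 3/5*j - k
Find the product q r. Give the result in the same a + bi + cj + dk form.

In blades: q = -3 - 7/5*e1 + 3/5*e2 - e12, r = -9 - 3/2*e1 + 9/4*e2 + 8/3*e12.
Distribute q over r term by term (generator squares from the signature, products reordered to ascending indices): (-3)*r = 27 + 9/2*e1 - 27/4*e2 - 8*e12; (-7/5*e1)*r = -21/10 + 63/5*e1 + 56/15*e2 - 63/20*e12; (3/5*e2)*r = -27/20 + 8/5*e1 - 27/5*e2 + 9/10*e12; (-e12)*r = 8/3 + 9/4*e1 + 3/2*e2 + 9*e12.
Sum: 1573/60 + 419/20*e1 - 83/12*e2 - 5/4*e12; translating back through the correspondence:
Answer: 1573/60 + 419/20*i - 83/12*j - 5/4*k


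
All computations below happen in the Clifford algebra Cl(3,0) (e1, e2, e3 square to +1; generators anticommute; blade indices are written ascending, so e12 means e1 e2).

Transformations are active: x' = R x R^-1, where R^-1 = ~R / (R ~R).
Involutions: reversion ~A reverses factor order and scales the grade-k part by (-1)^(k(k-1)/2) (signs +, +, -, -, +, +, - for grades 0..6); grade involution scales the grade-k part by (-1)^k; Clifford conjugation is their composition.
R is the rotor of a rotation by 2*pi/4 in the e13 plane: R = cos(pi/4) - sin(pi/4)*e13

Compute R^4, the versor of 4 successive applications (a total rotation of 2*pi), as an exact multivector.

The rotor phase is half the rotation angle and phases add under composition, so 4 steps in the e13 plane accumulate phase 4*(pi/4) = pi: R^4 = cos(pi) - sin(pi)*e13.
cos(pi) = -1 and sin(pi) = 0, so R^4 = -1. The total rotation 2*pi is 1 full turn, so every vector returns to itself, yet the rotor is -1, on the OTHER sheet of the double cover (an odd number of 2*pi turns).
Answer: -1


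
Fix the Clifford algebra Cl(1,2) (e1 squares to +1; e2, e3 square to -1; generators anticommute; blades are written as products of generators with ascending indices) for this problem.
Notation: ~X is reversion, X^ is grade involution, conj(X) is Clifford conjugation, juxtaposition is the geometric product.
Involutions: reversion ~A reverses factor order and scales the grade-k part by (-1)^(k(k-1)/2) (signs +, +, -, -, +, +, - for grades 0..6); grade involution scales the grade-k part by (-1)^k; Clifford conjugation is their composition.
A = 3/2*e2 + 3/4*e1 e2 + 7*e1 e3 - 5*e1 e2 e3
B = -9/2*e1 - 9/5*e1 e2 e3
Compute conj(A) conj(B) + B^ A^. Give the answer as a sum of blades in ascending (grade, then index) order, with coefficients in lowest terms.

first term: -9 - 369/40*e2 + 657/20*e3 + 27/4*e1 e2 + 27/10*e1 e3 - 45/2*e2 e3
second term: -9 - 369/40*e2 + 657/20*e3 - 27/4*e1 e2 - 27/10*e1 e3 + 45/2*e2 e3
Answer: -18 - 369/20*e2 + 657/10*e3


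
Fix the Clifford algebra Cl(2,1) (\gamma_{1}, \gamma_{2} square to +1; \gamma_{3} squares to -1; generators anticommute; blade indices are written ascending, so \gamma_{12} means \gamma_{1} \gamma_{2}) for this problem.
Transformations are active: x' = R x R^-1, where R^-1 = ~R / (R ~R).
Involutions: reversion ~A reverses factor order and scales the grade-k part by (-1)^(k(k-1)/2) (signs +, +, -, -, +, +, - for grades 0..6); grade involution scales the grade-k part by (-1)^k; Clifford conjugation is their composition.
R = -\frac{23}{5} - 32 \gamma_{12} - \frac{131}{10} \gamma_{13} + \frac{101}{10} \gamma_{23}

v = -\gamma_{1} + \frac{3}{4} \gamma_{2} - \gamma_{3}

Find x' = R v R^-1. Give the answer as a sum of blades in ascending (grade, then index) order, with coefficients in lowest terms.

~R = -\frac{23}{5} + 32 \gamma_{12} + \frac{131}{10} \gamma_{13} - \frac{101}{10} \gamma_{23}, and R ~R = \frac{38577}{50}, so R^-1 = ~R / (\frac{38577}{50}).
R v = -\frac{65}{2} \gamma_{1} - \frac{507}{20} \gamma_{2} - \frac{643}{40} \gamma_{3} + \frac{1269}{40} \gamma_{123}
Answer: \frac{12277}{22044} \gamma_{1} - \frac{5603}{3674} \gamma_{2} - \frac{15871}{11022} \gamma_{3}


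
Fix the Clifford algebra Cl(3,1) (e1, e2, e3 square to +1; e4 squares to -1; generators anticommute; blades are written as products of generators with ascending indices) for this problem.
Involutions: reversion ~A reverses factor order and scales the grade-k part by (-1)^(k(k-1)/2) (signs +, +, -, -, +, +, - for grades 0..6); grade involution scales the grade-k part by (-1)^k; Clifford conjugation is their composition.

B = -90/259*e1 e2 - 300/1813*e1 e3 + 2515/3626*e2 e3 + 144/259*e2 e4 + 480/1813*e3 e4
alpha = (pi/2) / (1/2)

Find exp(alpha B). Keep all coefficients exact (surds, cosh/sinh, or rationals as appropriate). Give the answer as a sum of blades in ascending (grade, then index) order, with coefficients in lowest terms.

B^2 term by term: the squares give (-90/259)^2*(e1 e2)^2 + (-300/1813)^2*(e1 e3)^2 + (2515/3626)^2*(e2 e3)^2 + (144/259)^2*(e2 e4)^2 + (480/1813)^2*(e3 e4)^2 = 8100/67081*(-1) + 90000/3286969*(-1) + 6325225/13147876*(-1) + 20736/67081*(+1) + 230400/3286969*(+1) = -1/4 (each basis 2-blade squares to minus the product of its generators' squares); cross terms between blades sharing an index anticommute and cancel; the commuting (index-disjoint) pairs give grade-4 terms 2*c*c'*(blade product), which cancel blade by blade — e1 e2 e3 e4: -86400/469567 + 86400/469567 = 0 — confirming B is simple. So B^2 = -1/4.
B^2 = -1/4 — a negative square means the series sums to a rotation: l = 1/2, alpha*l = pi/2, so exp(alpha B) = cos(pi/2) + (sin(pi/2)/(1/2))*B = 0 + (2)*B.
Answer: -180/259*e1 e2 - 600/1813*e1 e3 + 2515/1813*e2 e3 + 288/259*e2 e4 + 960/1813*e3 e4


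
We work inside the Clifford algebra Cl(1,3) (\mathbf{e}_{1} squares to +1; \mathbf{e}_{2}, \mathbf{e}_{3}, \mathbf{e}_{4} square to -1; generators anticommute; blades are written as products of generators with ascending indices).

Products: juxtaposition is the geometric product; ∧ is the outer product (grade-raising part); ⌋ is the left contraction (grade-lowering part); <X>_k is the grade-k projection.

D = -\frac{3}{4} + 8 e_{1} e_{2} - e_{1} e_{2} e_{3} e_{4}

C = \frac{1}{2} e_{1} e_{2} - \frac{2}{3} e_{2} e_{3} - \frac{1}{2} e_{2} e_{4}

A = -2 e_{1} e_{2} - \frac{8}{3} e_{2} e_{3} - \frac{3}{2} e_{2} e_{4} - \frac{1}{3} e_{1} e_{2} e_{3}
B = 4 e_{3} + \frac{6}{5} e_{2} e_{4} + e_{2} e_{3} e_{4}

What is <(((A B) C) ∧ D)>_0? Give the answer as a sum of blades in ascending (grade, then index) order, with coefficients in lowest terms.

step 1: \frac{9}{5} + \frac{32}{3} e_{2} - \frac{3}{2} e_{3} + \frac{8}{3} e_{4} + \frac{4}{3} e_{1} e_{2} + \frac{41}{15} e_{1} e_{4} - \frac{16}{5} e_{3} e_{4} - 8 e_{1} e_{2} e_{3} + \frac{8}{5} e_{1} e_{3} e_{4} + 6 e_{2} e_{3} e_{4}
step 2: \frac{2}{3} - \frac{1}{3} e_{2} + \frac{1}{9} e_{3} + \frac{28}{3} e_{4} - \frac{7}{15} e_{1} e_{2} + \frac{8}{9} e_{1} e_{3} + \frac{2}{3} e_{1} e_{4} - \frac{14}{5} e_{2} e_{3} + \frac{13}{5} e_{2} e_{4} + \frac{1}{20} e_{1} e_{2} e_{3} + \frac{4}{15} e_{1} e_{2} e_{4} + 7 e_{1} e_{3} e_{4} - \frac{311}{180} e_{2} e_{3} e_{4} - \frac{154}{45} e_{1} e_{2} e_{3} e_{4}
step 3: -\frac{1}{2} + \frac{1}{4} e_{2} - \frac{1}{12} e_{3} - 7 e_{4} + \frac{341}{60} e_{1} e_{2} - \frac{2}{3} e_{1} e_{3} - \frac{1}{2} e_{1} e_{4} + \frac{21}{10} e_{2} e_{3} - \frac{39}{20} e_{2} e_{4} + \frac{613}{720} e_{1} e_{2} e_{3} + \frac{1117}{15} e_{1} e_{2} e_{4} - \frac{21}{4} e_{1} e_{3} e_{4} + \frac{311}{240} e_{2} e_{3} e_{4} + \frac{19}{10} e_{1} e_{2} e_{3} e_{4}
step 4: -\frac{1}{2}
Answer: -\frac{1}{2}


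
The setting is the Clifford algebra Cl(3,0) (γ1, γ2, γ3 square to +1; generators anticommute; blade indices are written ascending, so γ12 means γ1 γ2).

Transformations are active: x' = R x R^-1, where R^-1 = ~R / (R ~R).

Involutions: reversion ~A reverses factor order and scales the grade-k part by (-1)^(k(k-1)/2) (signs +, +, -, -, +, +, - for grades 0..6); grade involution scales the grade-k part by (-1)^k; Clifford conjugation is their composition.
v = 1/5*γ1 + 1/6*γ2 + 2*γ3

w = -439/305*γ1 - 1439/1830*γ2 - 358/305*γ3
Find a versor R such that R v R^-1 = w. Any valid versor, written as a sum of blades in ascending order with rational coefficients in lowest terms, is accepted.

Take R = v + w = -378/305*γ1 - 189/305*γ2 + 252/305*γ3. Because q(v) = q(w) = 3661/900, conjugation by R sends v exactly to w.
Answer: -378/305*γ1 - 189/305*γ2 + 252/305*γ3


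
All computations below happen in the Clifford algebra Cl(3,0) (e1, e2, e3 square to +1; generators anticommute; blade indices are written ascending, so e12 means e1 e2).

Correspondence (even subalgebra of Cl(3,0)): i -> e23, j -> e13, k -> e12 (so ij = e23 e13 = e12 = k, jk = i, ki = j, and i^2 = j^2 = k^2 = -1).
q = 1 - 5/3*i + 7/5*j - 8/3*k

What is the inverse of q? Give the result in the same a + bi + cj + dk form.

In blades: q = 1 - 8/3*e12 + 7/5*e13 - 5/3*e23.
With qbar = 1 + 8/3*e12 - 7/5*e13 + 5/3*e23 (scalar fixed, mapped units negated), q qbar = 2891/225 (the sum of squared coefficients), so q^-1 = qbar / (2891/225) = 225/2891 + 600/2891*e12 - 45/413*e13 + 375/2891*e23; translating back:
Answer: 225/2891 + 375/2891*i - 45/413*j + 600/2891*k


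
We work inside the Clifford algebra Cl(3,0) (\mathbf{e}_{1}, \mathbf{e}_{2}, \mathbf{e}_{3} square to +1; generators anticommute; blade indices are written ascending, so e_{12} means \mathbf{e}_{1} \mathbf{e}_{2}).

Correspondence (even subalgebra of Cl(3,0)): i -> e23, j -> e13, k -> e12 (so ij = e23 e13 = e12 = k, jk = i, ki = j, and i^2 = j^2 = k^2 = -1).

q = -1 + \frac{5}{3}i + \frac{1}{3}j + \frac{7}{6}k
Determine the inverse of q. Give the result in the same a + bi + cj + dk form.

In blades: q = -1 + \frac{7}{6} e_{12} + \frac{1}{3} e_{13} + \frac{5}{3} e_{23}.
With qbar = -1 - \frac{7}{6} e_{12} - \frac{1}{3} e_{13} - \frac{5}{3} e_{23} (scalar fixed, mapped units negated), q qbar = \frac{21}{4} (the sum of squared coefficients), so q^-1 = qbar / (\frac{21}{4}) = -\frac{4}{21} - \frac{2}{9} e_{12} - \frac{4}{63} e_{13} - \frac{20}{63} e_{23}; translating back:
Answer: -\frac{4}{21} - \frac{20}{63}i - \frac{4}{63}j - \frac{2}{9}k


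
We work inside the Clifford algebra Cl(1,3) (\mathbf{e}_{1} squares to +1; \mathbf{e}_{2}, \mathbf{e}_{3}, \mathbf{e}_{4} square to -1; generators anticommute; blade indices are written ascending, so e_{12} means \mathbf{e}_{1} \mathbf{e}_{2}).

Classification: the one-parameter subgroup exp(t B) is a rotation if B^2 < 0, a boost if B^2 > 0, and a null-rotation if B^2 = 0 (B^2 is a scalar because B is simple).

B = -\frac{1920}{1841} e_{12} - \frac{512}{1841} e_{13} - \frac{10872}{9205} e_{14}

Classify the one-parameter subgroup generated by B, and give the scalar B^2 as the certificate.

B^2 term by term: the squares give (-\frac{1920}{1841})^2*(e_{12})^2 + (-\frac{512}{1841})^2*(e_{13})^2 + (-\frac{10872}{9205})^2*(e_{14})^2 = \frac{3686400}{3389281}*(+1) + \frac{262144}{3389281}*(+1) + \frac{118200384}{84732025}*(+1) = \frac{64}{25} (each basis 2-blade squares to minus the product of its generators' squares); cross terms between blades sharing an index anticommute and cancel. So B^2 = \frac{64}{25}.
Answer: boost, certificate B^2 = \frac{64}{25}. Key observation: B^2 = \frac{64}{25} is a conjugation invariant, so its sign decides the class regardless of the surface form of B.


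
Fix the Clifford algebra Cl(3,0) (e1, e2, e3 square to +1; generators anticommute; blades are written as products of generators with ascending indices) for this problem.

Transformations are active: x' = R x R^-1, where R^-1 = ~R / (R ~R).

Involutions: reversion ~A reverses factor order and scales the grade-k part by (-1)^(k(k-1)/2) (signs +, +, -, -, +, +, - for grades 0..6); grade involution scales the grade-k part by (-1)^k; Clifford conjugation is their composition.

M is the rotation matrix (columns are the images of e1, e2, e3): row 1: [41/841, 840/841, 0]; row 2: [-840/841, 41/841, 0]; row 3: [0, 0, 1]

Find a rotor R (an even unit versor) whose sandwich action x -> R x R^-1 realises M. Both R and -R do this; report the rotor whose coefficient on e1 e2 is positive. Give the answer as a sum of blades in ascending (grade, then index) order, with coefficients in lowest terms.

Method: write R = a + b12*e1 e2 + b13*e1 e3 + b23*e2 e3 with a^2 + b12^2 + b13^2 + b23^2 = 1 (so R^-1 = ~R). Expanding the columns R e_j ~R gives tr M = 4a^2 - 1 and, from the antisymmetric part, M21 - M12 = -4a*b12, M13 - M31 = 4a*b13, M32 - M23 = -4a*b23.
Here tr M = 923/841, so a^2 = (1 + tr M)/4 = 441/841 and a = ±21/29. Taking a = 21/29: M21 - M12 = -1680/841, M13 - M31 = 0, M32 - M23 = 0, giving b12 = 20/29, b13 = 0, b23 = 0, i.e. R = 21/29 + 20/29*e1 e2.
Its e1 e2 coefficient is already positive.
Answer: 21/29 + 20/29*e1 e2. Key observation: the double cover Spin(3) -> SO(3) sends R and -R to the same matrix (trace 923/841 here), so the stated sign of the e1 e2 coefficient is what selects one sheet.


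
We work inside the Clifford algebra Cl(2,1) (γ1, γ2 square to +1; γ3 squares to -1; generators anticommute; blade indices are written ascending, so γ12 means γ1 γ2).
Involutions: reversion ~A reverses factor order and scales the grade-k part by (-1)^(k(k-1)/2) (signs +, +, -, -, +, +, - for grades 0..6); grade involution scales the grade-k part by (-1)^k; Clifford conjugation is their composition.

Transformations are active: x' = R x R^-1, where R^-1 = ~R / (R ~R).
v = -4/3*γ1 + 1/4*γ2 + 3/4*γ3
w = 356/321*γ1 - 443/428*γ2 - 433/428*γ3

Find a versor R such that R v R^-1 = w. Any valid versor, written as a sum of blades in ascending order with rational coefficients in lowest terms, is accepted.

Sketch: the shared square 23/18 makes R = v + w = -24/107*γ1 - 84/107*γ2 - 28/107*γ3 the natural versor; its sandwich fixes that direction, negates (v - w)/2, and sends v to w.
Answer: -24/107*γ1 - 84/107*γ2 - 28/107*γ3


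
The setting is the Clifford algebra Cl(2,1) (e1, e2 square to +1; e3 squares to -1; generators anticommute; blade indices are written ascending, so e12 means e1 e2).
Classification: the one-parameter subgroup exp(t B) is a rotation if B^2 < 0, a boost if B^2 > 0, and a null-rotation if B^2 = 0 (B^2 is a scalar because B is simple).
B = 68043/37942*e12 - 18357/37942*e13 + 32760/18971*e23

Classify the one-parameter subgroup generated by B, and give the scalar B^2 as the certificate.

B^2 term by term: the squares give (68043/37942)^2*(e12)^2 + (-18357/37942)^2*(e13)^2 + (32760/18971)^2*(e23)^2 = 4629849849/1439595364*(-1) + 336979449/1439595364*(+1) + 1073217600/359898841*(+1) = 0 (each basis 2-blade squares to minus the product of its generators' squares); cross terms between blades sharing an index anticommute and cancel. So B^2 = 0.
Answer: null-rotation, certificate B^2 = 0. The scalar 0 is the complete invariant here: its sign names the subgroup type.


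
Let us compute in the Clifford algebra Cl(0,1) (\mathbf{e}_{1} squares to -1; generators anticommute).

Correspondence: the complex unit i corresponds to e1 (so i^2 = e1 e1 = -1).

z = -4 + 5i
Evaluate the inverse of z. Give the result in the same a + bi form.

In blades: z = -4 + 5 e_{1}.
With qbar = -4 - 5 e_{1} (scalar fixed, mapped units negated), z qbar = 41 (the sum of squared coefficients), so z^-1 = qbar / (41) = -\frac{4}{41} - \frac{5}{41} e_{1}; translating back:
Answer: -\frac{4}{41} - \frac{5}{41}i


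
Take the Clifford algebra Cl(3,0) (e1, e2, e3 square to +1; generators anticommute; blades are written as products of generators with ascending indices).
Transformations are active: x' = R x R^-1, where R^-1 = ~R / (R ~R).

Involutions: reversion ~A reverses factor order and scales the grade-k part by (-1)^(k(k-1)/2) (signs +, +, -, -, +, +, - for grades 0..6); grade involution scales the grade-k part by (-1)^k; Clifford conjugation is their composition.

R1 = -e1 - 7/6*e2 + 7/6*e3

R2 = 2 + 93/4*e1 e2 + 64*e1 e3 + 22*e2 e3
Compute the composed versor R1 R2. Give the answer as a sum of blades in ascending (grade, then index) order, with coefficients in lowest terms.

Distribute over the terms of R1 (each basis-blade product reordered to ascending indices, repeated generators contracted through their squares):
(-e1) R2 = -2*e1 - 93/4*e2 - 64*e3 - 22*e1 e2 e3
(-7/6*e2) R2 = 217/8*e1 - 7/3*e2 - 77/3*e3 + 224/3*e1 e2 e3
(7/6*e3) R2 = -224/3*e1 - 77/3*e2 + 7/3*e3 + 217/8*e1 e2 e3
Summing the partial products and collecting blades:
Answer: -1189/24*e1 - 205/4*e2 - 262/3*e3 + 1915/24*e1 e2 e3


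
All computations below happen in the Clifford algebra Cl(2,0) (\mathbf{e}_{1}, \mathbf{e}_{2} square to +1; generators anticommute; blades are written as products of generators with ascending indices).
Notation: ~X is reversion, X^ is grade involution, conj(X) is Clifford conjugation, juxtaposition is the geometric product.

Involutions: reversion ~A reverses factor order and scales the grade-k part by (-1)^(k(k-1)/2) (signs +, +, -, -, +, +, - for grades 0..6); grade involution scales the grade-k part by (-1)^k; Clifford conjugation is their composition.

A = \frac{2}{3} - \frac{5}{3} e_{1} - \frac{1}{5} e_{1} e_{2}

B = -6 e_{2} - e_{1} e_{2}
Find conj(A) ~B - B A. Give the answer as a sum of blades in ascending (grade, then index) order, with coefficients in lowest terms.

first term: -\frac{1}{5} - \frac{6}{5} e_{1} - \frac{7}{3} e_{2} - \frac{28}{3} e_{1} e_{2}
second term: -\frac{1}{5} - \frac{6}{5} e_{1} - \frac{17}{3} e_{2} - \frac{32}{3} e_{1} e_{2}
Answer: \frac{10}{3} e_{2} + \frac{4}{3} e_{1} e_{2}


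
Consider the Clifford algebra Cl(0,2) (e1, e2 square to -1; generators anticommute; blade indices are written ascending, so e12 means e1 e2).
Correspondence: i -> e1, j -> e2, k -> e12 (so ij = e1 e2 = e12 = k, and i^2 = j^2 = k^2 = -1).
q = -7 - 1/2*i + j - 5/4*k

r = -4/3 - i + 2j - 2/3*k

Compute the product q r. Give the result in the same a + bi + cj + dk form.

In blades: q = -7 - 1/2*e1 + e2 - 5/4*e12, r = -4/3 - e1 + 2*e2 - 2/3*e12.
Distribute q over r term by term (generator squares from the signature, products reordered to ascending indices): (-7)*r = 28/3 + 7*e1 - 14*e2 + 14/3*e12; (-1/2*e1)*r = -1/2 + 2/3*e1 - 1/3*e2 - e12; (e2)*r = -2 - 2/3*e1 - 4/3*e2 + e12; (-5/4*e12)*r = -5/6 + 5/2*e1 + 5/4*e2 + 5/3*e12.
Sum: 6 + 19/2*e1 - 173/12*e2 + 19/3*e12; translating back through the correspondence:
Answer: 6 + 19/2*i - 173/12*j + 19/3*k


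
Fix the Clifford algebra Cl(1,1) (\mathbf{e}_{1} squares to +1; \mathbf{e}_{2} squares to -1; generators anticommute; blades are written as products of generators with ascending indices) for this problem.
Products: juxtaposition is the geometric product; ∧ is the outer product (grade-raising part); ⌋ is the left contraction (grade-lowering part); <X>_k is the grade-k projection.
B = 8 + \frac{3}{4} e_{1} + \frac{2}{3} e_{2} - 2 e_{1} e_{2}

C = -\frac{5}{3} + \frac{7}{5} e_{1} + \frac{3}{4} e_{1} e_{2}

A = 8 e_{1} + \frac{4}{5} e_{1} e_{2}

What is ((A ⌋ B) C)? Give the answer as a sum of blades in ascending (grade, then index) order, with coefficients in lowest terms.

step 1: \frac{22}{5} - 16 e_{2}
step 2: -\frac{22}{3} - \frac{146}{25} e_{1} + \frac{80}{3} e_{2} + \frac{257}{10} e_{1} e_{2}
Answer: -\frac{22}{3} - \frac{146}{25} e_{1} + \frac{80}{3} e_{2} + \frac{257}{10} e_{1} e_{2}


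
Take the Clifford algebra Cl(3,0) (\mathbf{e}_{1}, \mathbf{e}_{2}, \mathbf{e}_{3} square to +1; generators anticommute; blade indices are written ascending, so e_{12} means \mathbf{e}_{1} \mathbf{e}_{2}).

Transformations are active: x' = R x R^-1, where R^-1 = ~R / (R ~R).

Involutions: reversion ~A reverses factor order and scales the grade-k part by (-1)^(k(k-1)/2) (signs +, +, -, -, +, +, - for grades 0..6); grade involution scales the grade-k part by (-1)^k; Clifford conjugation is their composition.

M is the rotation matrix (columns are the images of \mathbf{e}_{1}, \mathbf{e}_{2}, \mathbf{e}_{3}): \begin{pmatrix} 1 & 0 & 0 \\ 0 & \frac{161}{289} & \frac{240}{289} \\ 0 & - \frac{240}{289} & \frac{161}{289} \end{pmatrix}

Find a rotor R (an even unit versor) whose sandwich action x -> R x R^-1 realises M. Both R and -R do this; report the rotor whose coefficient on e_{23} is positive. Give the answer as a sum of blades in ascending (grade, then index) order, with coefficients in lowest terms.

Method: write R = a + b12*e_{12} + b13*e_{13} + b23*e_{23} with a^2 + b12^2 + b13^2 + b23^2 = 1 (so R^-1 = ~R). Expanding the columns R e_j ~R gives tr M = 4a^2 - 1 and, from the antisymmetric part, M21 - M12 = -4a*b12, M13 - M31 = 4a*b13, M32 - M23 = -4a*b23.
Here tr M = \frac{611}{289}, so a^2 = (1 + tr M)/4 = \frac{225}{289} and a = ±\frac{15}{17}. Taking a = \frac{15}{17}: M21 - M12 = 0, M13 - M31 = 0, M32 - M23 = -\frac{480}{289}, giving b12 = 0, b13 = 0, b23 = \frac{8}{17}, i.e. R = \frac{15}{17} + \frac{8}{17} e_{23}.
Its e_{23} coefficient is already positive.
Answer: \frac{15}{17} + \frac{8}{17} e_{23}. Uniqueness: Spin(3) -> SO(3) maps R and -R to the same rotation of trace \frac{611}{289}; fixing the sign of the e_{23} coefficient removes the ambiguity.


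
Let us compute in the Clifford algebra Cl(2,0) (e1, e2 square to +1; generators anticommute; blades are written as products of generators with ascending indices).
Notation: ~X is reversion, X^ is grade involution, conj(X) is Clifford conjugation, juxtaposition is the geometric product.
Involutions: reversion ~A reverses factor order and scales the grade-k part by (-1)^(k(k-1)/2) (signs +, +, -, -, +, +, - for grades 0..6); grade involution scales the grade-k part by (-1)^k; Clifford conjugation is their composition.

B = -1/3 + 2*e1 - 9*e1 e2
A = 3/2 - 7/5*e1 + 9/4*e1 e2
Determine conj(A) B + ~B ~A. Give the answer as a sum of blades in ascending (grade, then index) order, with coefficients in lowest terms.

first term: -359/20 + 38/15*e1 - 81/10*e2 - 51/4*e1 e2
second term: 339/20 + 52/15*e1 + 81/10*e2 + 57/4*e1 e2
Answer: -1 + 6*e1 + 3/2*e1 e2


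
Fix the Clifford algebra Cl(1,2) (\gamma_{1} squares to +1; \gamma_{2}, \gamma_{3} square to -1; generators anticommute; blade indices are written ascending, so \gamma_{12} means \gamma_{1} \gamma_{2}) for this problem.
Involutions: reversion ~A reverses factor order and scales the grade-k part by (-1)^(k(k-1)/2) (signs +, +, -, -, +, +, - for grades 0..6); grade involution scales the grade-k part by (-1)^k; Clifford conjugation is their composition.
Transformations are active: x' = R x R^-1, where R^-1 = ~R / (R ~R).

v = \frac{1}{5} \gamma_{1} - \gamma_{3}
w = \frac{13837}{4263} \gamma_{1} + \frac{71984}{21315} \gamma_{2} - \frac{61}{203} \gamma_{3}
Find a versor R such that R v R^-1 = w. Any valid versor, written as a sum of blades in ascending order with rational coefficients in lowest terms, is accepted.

Equal squares first: v^2 = w^2 = -\frac{24}{25}. Then v + w = \frac{73448}{21315} \gamma_{1} + \frac{71984}{21315} \gamma_{2} - \frac{264}{203} \gamma_{3} is a versor taking v to w, provided it is invertible.
Answer: \frac{73448}{21315} \gamma_{1} + \frac{71984}{21315} \gamma_{2} - \frac{264}{203} \gamma_{3}


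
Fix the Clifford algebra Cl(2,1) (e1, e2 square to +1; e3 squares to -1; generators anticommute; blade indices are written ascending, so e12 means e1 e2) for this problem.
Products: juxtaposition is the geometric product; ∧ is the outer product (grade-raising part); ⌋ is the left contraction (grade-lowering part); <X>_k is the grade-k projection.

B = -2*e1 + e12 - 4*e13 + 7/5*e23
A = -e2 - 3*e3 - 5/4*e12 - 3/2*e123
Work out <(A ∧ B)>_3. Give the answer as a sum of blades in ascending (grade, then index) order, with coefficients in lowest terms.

step 1: -2*e12 - 6*e13 - 7*e123
step 2: -7*e123
Answer: -7*e123


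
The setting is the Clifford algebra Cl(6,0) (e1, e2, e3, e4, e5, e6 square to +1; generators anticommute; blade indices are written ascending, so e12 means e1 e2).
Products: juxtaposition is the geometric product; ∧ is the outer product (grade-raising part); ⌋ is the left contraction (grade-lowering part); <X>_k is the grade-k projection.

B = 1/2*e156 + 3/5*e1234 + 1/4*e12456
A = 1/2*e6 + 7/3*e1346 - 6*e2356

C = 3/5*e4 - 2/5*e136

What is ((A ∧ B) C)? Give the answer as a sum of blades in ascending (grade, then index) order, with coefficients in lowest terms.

step 1: 3/10*e12346
step 2: -3/25*e24 - 9/50*e1236
Answer: -3/25*e24 - 9/50*e1236


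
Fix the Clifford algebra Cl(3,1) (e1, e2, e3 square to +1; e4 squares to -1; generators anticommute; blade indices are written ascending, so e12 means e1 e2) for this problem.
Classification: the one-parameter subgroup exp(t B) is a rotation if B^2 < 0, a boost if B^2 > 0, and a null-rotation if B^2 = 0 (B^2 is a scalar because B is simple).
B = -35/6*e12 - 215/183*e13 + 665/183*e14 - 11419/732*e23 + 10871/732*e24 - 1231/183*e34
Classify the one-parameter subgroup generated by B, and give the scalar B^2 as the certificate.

B^2 term by term: the squares give (-35/6)^2*(e12)^2 + (-215/183)^2*(e13)^2 + (665/183)^2*(e14)^2 + (-11419/732)^2*(e23)^2 + (10871/732)^2*(e24)^2 + (-1231/183)^2*(e34)^2 = 1225/36*(-1) + 46225/33489*(-1) + 442225/33489*(+1) + 130393561/535824*(-1) + 118178641/535824*(+1) + 1515361/33489*(+1) = 1/4 (each basis 2-blade squares to minus the product of its generators' squares); cross terms between blades sharing an index anticommute and cancel; the commuting (index-disjoint) pairs give grade-4 terms 2*c*c'*(blade product), which cancel blade by blade — e1234: 43085/549 + 2337265/66978 - 7593635/66978 = 0 — confirming B is simple. So B^2 = 1/4.
Answer: boost, certificate B^2 = 1/4. B^2 = 1/4 is basis-independent, so its sign is the whole story.


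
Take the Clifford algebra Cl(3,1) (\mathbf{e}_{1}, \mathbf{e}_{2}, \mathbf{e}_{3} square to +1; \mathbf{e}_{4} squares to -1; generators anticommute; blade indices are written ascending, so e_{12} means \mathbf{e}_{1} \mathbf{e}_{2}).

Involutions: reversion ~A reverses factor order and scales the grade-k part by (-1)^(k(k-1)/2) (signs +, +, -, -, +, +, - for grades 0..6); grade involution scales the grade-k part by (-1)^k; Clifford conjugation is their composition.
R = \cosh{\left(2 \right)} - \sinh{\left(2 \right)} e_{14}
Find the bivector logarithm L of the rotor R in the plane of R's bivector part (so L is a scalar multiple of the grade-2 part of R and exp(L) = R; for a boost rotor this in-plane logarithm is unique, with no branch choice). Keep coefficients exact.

The scalar part of R is \cosh{\left(2 \right)}, which determines |rapidity| via cosh; the sign lives in the bivector part, and pairing them (bivector part over sinh of the rapidity = the plane) gives the unique in-plane L = rapidity * plane.
Concretely: cosh(rapidity) = \cosh{\left(2 \right)} gives rapidity = ±2, and since rapidity/sinh(rapidity) is even the sign is immaterial: L = (rapidity/sinh(rapidity)) * <R>_2 = (\frac{2}{\sinh{\left(2 \right)}}) * <R>_2.
Answer: -2 e_{14}


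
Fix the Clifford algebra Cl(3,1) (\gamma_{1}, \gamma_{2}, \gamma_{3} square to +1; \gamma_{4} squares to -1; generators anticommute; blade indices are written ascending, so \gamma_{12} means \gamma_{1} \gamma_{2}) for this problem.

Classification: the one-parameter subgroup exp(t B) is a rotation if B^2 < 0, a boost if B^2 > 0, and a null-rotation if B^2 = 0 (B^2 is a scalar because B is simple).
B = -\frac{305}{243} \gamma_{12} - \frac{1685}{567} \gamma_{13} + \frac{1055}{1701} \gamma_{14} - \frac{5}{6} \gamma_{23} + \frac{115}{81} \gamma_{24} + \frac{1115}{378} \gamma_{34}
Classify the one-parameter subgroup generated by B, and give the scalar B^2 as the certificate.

B^2 term by term: the squares give (-\frac{305}{243})^2*(\gamma_{12})^2 + (-\frac{1685}{567})^2*(\gamma_{13})^2 + (\frac{1055}{1701})^2*(\gamma_{14})^2 + (-\frac{5}{6})^2*(\gamma_{23})^2 + (\frac{115}{81})^2*(\gamma_{24})^2 + (\frac{1115}{378})^2*(\gamma_{34})^2 = \frac{93025}{59049}*(-1) + \frac{2839225}{321489}*(-1) + \frac{1113025}{2893401}*(+1) + \frac{25}{36}*(-1) + \frac{13225}{6561}*(+1) + \frac{1243225}{142884}*(+1) = 0 (each basis 2-blade squares to minus the product of its generators' squares); cross terms between blades sharing an index anticommute and cancel; the commuting (index-disjoint) pairs give grade-4 terms 2*c*c'*(blade product), which cancel blade by blade — \gamma_{1234}: -\frac{340075}{45927} + \frac{387550}{45927} - \frac{5275}{5103} = 0 — confirming B is simple. So B^2 = 0.
Answer: null-rotation, certificate B^2 = 0. The scalar 0 is the complete invariant here: its sign names the subgroup type.
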